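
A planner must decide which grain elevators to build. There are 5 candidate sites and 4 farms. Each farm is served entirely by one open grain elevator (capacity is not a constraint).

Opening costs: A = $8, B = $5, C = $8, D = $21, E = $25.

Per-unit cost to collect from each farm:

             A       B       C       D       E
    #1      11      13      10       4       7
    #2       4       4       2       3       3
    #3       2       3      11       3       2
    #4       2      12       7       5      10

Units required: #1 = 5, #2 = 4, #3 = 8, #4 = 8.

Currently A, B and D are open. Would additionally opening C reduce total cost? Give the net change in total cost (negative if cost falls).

Current service cost with {A, B, D}: 64.
Adding C: each farm re-picks its cheapest; new service cost 60, saving 4.
Extra fixed cost: 8. Net change = 8 − 4 = 4.
(Totals: 98 → 102.)

No — net change +4 (cost rises by 4).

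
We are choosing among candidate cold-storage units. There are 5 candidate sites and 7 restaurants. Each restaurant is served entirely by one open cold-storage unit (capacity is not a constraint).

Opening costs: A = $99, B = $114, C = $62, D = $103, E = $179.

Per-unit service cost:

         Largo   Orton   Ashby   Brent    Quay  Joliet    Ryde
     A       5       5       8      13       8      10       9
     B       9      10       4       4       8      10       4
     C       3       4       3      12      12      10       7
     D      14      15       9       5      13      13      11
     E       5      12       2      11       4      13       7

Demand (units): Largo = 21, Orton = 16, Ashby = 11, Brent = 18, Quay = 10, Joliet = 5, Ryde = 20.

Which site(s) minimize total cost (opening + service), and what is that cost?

Open B and C; minimum total cost 618.

For any fixed open set, each restaurant goes to its cheapest open site; total = fixed + service.
{B, C}: Largo→C 3·21=63, Orton→C 4·16=64, Ashby→C 3·11=33, Brent→B 4·18=72, Quay→B 8·10=80, Joliet→B 10·5=50, Ryde→B 4·20=80. Service 442; fixed 176; total 618.
{A, B, C}: Largo→C 3·21=63, Orton→C 4·16=64, Ashby→C 3·11=33, Brent→B 4·18=72, Quay→A 8·10=80, Joliet→A 10·5=50, Ryde→B 4·20=80. Service 442; fixed 275; total 717.
{B, C, D}: Largo→C 3·21=63, Orton→C 4·16=64, Ashby→C 3·11=33, Brent→B 4·18=72, Quay→B 8·10=80, Joliet→B 10·5=50, Ryde→B 4·20=80. Service 442; fixed 279; total 721.
{A, B, C, D, E}: service 391 + fixed 557 = 948
No other subset beats 618.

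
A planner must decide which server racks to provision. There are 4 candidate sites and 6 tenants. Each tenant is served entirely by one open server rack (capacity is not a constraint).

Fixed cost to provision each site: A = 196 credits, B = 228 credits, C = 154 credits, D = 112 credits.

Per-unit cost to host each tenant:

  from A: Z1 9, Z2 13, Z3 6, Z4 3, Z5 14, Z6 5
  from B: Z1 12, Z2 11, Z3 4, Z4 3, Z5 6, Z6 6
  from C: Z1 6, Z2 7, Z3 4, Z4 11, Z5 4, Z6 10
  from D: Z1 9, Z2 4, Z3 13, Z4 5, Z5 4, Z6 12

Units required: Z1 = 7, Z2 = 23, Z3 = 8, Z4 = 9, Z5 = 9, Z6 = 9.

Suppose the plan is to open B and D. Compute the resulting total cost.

Total cost: 644

Each tenant is assigned to its cheapest site among the open ones.
{B, D}: Z1→D 9·7=63, Z2→D 4·23=92, Z3→B 4·8=32, Z4→B 3·9=27, Z5→D 4·9=36, Z6→B 6·9=54. Service 304; fixed 340; total 644.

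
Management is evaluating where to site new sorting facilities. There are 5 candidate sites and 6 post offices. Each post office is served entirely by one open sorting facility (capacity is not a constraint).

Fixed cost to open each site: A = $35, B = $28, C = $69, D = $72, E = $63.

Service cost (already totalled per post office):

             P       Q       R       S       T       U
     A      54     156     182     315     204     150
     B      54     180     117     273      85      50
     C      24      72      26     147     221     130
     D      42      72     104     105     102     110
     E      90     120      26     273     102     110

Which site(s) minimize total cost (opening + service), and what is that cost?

For any fixed open set, each post office goes to its cheapest open site; total = fixed + service.
{B, C}: P→C 24, Q→C 72, R→C 26, S→C 147, T→B 85, U→B 50. Service 404; fixed 97; total 501.
{B, C, D}: service 362 + fixed 169 = 531
{A, B, C}: service 404 + fixed 132 = 536
{A, B, C, D, E}: service 362 + fixed 267 = 629
No other subset beats 501.

Open B and C; minimum total cost 501.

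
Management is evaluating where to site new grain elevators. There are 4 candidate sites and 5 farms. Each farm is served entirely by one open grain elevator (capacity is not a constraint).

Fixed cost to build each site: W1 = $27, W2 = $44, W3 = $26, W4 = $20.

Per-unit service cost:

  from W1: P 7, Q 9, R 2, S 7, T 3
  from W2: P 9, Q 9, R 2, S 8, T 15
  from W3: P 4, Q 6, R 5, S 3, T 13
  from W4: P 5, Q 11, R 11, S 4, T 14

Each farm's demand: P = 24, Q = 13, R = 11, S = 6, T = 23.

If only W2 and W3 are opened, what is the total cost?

Total cost: 583

Each farm is assigned to its cheapest site among the open ones.
{W2, W3}: P→W3 4·24=96, Q→W3 6·13=78, R→W2 2·11=22, S→W3 3·6=18, T→W3 13·23=299. Service 513; fixed 70; total 583.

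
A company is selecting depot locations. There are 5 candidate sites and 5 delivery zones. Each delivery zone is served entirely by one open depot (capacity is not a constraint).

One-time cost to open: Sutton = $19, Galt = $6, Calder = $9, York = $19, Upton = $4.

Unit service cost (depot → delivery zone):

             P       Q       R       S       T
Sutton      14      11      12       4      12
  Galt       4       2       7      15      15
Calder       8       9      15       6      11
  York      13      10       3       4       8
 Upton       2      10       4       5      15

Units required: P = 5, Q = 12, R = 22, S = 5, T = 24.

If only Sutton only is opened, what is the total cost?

Total cost: 793

Each delivery zone is assigned to its cheapest site among the open ones.
{Sutton}: P→Sutton 14·5=70, Q→Sutton 11·12=132, R→Sutton 12·22=264, S→Sutton 4·5=20, T→Sutton 12·24=288. Service 774; fixed 19; total 793.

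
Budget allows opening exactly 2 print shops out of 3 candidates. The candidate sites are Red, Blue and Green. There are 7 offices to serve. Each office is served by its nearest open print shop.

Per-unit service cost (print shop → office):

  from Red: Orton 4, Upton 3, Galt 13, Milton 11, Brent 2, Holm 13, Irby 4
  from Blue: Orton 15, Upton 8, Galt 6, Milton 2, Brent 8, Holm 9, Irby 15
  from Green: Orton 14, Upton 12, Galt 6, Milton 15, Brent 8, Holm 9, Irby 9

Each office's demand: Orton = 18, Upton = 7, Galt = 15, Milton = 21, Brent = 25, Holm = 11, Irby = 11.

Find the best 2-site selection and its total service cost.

Choose Red and Blue; total service cost 418.

With exactly 2 open, each office uses its cheapest among the chosen.
{Red, Blue}: Orton→Red 4·18=72, Upton→Red 3·7=21, Galt→Blue 6·15=90, Milton→Blue 2·21=42, Brent→Red 2·25=50, Holm→Blue 9·11=99, Irby→Red 4·11=44. Service cost 418.
{Red, Green}: service cost 607
{Blue, Green}: service cost 838
Among all 3 size-2 choices, {Red, Blue} is lowest.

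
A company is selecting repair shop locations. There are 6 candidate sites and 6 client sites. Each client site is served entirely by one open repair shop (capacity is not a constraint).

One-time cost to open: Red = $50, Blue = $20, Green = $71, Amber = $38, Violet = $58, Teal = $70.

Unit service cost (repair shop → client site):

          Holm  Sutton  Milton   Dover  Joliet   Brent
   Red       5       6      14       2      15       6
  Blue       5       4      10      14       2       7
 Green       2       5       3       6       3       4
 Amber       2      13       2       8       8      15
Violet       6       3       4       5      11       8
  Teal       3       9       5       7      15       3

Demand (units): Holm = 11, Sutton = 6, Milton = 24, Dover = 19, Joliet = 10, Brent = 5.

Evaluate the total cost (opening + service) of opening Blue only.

Total cost: 660

Each client site is assigned to its cheapest site among the open ones.
{Blue}: Holm→Blue 5·11=55, Sutton→Blue 4·6=24, Milton→Blue 10·24=240, Dover→Blue 14·19=266, Joliet→Blue 2·10=20, Brent→Blue 7·5=35. Service 640; fixed 20; total 660.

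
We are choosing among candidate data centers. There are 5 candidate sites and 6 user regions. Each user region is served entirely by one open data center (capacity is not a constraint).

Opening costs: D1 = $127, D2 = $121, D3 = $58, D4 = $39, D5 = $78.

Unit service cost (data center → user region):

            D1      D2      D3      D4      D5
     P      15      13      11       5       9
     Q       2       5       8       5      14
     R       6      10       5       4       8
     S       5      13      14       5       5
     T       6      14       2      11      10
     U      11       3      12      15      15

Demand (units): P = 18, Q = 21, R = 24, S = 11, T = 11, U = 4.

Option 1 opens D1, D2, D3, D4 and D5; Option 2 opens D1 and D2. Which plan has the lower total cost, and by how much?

Option 1 is cheaper by 61.

Option 1: {D1, D2, D3, D4, D5}: P→D4 5·18=90, Q→D1 2·21=42, R→D4 4·24=96, S→D1 5·11=55, T→D3 2·11=22, U→D2 3·4=12. Service 317; fixed 423; total 740.
Option 2: {D1, D2}: P→D2 13·18=234, Q→D1 2·21=42, R→D1 6·24=144, S→D1 5·11=55, T→D1 6·11=66, U→D2 3·4=12. Service 553; fixed 248; total 801.
Difference: |740 − 801| = 61.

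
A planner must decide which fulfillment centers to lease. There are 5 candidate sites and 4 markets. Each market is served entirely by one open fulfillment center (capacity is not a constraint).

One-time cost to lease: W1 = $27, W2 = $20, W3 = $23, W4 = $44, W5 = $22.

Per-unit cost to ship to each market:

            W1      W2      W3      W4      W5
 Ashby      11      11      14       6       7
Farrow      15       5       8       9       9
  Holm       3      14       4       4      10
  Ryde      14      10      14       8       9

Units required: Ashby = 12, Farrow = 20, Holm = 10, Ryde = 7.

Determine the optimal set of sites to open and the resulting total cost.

For any fixed open set, each market goes to its cheapest open site; total = fixed + service.
{W2, W4}: Ashby→W4 6·12=72, Farrow→W2 5·20=100, Holm→W4 4·10=40, Ryde→W4 8·7=56. Service 268; fixed 64; total 332.
{W1, W2, W5}: service 277 + fixed 69 = 346
{W1, W2, W4}: service 258 + fixed 91 = 349
{W1, W2, W3, W4, W5}: Ashby→W4 6·12=72, Farrow→W2 5·20=100, Holm→W1 3·10=30, Ryde→W4 8·7=56. Service 258; fixed 136; total 394.
No other subset beats 332.

Open W2 and W4; minimum total cost 332.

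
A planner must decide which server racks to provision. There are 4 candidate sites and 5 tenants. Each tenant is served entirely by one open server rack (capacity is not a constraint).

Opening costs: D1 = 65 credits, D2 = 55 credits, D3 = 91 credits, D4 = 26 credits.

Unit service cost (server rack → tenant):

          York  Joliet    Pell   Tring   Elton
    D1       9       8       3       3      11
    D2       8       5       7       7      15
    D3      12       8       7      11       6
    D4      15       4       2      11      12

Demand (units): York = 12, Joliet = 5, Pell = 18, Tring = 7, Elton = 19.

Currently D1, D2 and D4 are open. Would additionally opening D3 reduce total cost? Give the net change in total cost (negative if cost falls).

Yes — net change −4 (cost falls by 4).

Current service cost with {D1, D2, D4}: 382.
Adding D3: each tenant re-picks its cheapest; new service cost 287, saving 95.
Extra fixed cost: 91. Net change = 91 − 95 = -4.
(Totals: 528 → 524.)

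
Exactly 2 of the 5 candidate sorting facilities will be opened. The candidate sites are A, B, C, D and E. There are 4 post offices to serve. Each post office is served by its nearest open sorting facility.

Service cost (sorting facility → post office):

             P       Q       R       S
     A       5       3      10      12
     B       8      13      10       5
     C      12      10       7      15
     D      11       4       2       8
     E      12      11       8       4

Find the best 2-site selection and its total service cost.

With exactly 2 open, each post office uses its cheapest among the chosen.
{A, D}: P→A 5, Q→A 3, R→D 2, S→D 8. Service cost 18.
{B, D}: service cost 19
{A, E}: service cost 20
Among all 10 size-2 choices, {A, D} is lowest.

Choose A and D; total service cost 18.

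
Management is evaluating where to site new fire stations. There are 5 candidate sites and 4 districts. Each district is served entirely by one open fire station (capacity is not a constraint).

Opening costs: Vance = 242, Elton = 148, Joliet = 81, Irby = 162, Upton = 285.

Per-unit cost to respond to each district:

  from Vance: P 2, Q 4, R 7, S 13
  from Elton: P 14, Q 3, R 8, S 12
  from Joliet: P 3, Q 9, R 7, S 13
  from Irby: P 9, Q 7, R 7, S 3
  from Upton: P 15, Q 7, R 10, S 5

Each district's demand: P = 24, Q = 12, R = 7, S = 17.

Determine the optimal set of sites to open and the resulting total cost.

For any fixed open set, each district goes to its cheapest open site; total = fixed + service.
{Joliet, Irby}: P→Joliet 3·24=72, Q→Irby 7·12=84, R→Joliet 7·7=49, S→Irby 3·17=51. Service 256; fixed 243; total 499.
{Joliet}: P→Joliet 3·24=72, Q→Joliet 9·12=108, R→Joliet 7·7=49, S→Joliet 13·17=221. Service 450; fixed 81; total 531.
{Irby}: P→Irby 9·24=216, Q→Irby 7·12=84, R→Irby 7·7=49, S→Irby 3·17=51. Service 400; fixed 162; total 562.
{Vance, Elton, Joliet, Irby, Upton}: service 184 + fixed 918 = 1102
No other subset beats 499.

Open Joliet and Irby; minimum total cost 499.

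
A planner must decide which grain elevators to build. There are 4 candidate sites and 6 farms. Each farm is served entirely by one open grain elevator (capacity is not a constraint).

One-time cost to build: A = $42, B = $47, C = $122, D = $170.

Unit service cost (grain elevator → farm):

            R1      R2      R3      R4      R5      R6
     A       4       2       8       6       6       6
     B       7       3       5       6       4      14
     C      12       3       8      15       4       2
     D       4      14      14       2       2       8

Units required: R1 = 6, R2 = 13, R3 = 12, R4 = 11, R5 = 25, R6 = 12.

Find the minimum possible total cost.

For any fixed open set, each farm goes to its cheapest open site; total = fixed + service.
{A, B}: R1→A 4·6=24, R2→A 2·13=26, R3→B 5·12=60, R4→A 6·11=66, R5→B 4·25=100, R6→A 6·12=72. Service 348; fixed 89; total 437.
{A}: service 434 + fixed 42 = 476
{A, C}: R1→A 4·6=24, R2→A 2·13=26, R3→A 8·12=96, R4→A 6·11=66, R5→C 4·25=100, R6→C 2·12=24. Service 336; fixed 164; total 500.
{A, B, C, D}: service 206 + fixed 381 = 587
No other subset beats 437.

Minimum total cost: 437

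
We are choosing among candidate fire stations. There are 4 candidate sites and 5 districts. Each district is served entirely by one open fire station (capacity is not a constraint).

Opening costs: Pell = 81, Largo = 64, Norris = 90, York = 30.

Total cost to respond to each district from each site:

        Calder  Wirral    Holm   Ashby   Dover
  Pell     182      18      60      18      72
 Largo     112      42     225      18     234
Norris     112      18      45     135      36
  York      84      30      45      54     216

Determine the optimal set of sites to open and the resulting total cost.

Open Pell and York; minimum total cost 348.

For any fixed open set, each district goes to its cheapest open site; total = fixed + service.
{Pell, York}: Calder→York 84, Wirral→Pell 18, Holm→York 45, Ashby→Pell 18, Dover→Pell 72. Service 237; fixed 111; total 348.
{Norris, York}: service 237 + fixed 120 = 357
{Largo, Norris}: service 229 + fixed 154 = 383
{Pell, Largo, Norris, York}: service 201 + fixed 265 = 466
(All 15 nonempty subsets were checked; Pell and York is lowest.)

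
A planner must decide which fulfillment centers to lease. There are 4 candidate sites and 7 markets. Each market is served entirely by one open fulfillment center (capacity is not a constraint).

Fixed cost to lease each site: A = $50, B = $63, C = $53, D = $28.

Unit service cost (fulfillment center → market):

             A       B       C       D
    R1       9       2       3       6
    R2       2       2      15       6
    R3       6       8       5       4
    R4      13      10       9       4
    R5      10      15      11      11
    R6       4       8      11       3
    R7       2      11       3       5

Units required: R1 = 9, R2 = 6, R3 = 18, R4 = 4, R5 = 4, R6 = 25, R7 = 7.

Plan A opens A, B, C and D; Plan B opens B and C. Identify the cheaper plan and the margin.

Plan A: {A, B, C, D}: R1→B 2·9=18, R2→A 2·6=12, R3→D 4·18=72, R4→D 4·4=16, R5→A 10·4=40, R6→D 3·25=75, R7→A 2·7=14. Service 247; fixed 194; total 441.
Plan B: {B, C}: R1→B 2·9=18, R2→B 2·6=12, R3→C 5·18=90, R4→C 9·4=36, R5→C 11·4=44, R6→B 8·25=200, R7→C 3·7=21. Service 421; fixed 116; total 537.
Difference: |441 − 537| = 96.

Plan A is cheaper by 96.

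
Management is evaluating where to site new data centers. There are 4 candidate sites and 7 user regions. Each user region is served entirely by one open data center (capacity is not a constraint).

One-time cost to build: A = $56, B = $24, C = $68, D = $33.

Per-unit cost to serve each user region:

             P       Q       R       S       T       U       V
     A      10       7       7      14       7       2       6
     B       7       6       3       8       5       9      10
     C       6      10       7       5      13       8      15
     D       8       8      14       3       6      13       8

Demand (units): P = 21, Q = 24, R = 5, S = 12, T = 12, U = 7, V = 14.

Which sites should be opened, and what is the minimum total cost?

For any fixed open set, each user region goes to its cheapest open site; total = fixed + service.
{A, B, D}: P→B 7·21=147, Q→B 6·24=144, R→B 3·5=15, S→D 3·12=36, T→B 5·12=60, U→A 2·7=14, V→A 6·14=84. Service 500; fixed 113; total 613.
{B, D}: P→B 7·21=147, Q→B 6·24=144, R→B 3·5=15, S→D 3·12=36, T→B 5·12=60, U→B 9·7=63, V→D 8·14=112. Service 577; fixed 57; total 634.
{A, B}: P→B 7·21=147, Q→B 6·24=144, R→B 3·5=15, S→B 8·12=96, T→B 5·12=60, U→A 2·7=14, V→A 6·14=84. Service 560; fixed 80; total 640.
{A, B, C, D}: service 479 + fixed 181 = 660
No other subset beats 613.

Open A, B and D; minimum total cost 613.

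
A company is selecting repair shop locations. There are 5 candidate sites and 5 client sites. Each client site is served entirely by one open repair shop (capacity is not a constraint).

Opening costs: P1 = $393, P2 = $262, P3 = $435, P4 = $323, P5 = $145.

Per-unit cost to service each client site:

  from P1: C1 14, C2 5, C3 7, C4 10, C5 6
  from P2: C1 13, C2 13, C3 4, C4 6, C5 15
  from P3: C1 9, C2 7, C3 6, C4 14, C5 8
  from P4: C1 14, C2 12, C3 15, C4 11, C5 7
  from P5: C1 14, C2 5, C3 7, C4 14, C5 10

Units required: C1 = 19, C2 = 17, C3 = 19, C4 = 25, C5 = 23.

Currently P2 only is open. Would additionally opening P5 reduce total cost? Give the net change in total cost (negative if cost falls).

Yes — net change −106 (cost falls by 106).

Current service cost with {P2}: 1039.
Adding P5: each client site re-picks its cheapest; new service cost 788, saving 251.
Extra fixed cost: 145. Net change = 145 − 251 = -106.
(Totals: 1301 → 1195.)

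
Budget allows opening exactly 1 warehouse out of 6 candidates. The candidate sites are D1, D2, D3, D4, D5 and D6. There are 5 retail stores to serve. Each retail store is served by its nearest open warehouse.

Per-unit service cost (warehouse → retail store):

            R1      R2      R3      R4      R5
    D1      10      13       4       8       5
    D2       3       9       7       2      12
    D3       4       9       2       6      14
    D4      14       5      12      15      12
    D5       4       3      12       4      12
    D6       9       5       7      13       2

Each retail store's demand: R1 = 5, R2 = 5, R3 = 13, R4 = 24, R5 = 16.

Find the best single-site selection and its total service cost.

Choose D2 only; total service cost 391.

With exactly 1 open, each retail store uses its cheapest among the chosen.
{D2}: R1→D2 3·5=15, R2→D2 9·5=45, R3→D2 7·13=91, R4→D2 2·24=48, R5→D2 12·16=192. Service cost 391.
{D1}: service cost 439
{D3}: service cost 459
Among all 6 size-1 choices, {D2} is lowest.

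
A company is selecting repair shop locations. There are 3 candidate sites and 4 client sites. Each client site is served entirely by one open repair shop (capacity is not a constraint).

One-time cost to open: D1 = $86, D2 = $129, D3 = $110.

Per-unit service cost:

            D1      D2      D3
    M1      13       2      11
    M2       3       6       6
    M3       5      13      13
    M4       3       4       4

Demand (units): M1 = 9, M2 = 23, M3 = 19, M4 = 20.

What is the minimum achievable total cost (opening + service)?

For any fixed open set, each client site goes to its cheapest open site; total = fixed + service.
{D1}: M1→D1 13·9=117, M2→D1 3·23=69, M3→D1 5·19=95, M4→D1 3·20=60. Service 341; fixed 86; total 427.
{D1, D2}: M1→D2 2·9=18, M2→D1 3·23=69, M3→D1 5·19=95, M4→D1 3·20=60. Service 242; fixed 215; total 457.
{D1, D3}: M1→D3 11·9=99, M2→D1 3·23=69, M3→D1 5·19=95, M4→D1 3·20=60. Service 323; fixed 196; total 519.
{D1, D2, D3}: M1→D2 2·9=18, M2→D1 3·23=69, M3→D1 5·19=95, M4→D1 3·20=60. Service 242; fixed 325; total 567.
No other subset beats 427.

Minimum total cost: 427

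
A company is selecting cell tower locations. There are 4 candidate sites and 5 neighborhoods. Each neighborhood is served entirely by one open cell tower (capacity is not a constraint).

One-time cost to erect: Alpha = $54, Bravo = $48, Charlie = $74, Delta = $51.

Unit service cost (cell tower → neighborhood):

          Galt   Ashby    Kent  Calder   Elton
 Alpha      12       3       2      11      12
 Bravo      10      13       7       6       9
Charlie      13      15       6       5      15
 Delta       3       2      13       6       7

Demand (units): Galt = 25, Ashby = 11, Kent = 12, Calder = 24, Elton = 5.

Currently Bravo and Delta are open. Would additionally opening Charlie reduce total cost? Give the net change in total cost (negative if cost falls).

Current service cost with {Bravo, Delta}: 360.
Adding Charlie: each neighborhood re-picks its cheapest; new service cost 324, saving 36.
Extra fixed cost: 74. Net change = 74 − 36 = 38.
(Totals: 459 → 497.)

No — net change +38 (cost rises by 38).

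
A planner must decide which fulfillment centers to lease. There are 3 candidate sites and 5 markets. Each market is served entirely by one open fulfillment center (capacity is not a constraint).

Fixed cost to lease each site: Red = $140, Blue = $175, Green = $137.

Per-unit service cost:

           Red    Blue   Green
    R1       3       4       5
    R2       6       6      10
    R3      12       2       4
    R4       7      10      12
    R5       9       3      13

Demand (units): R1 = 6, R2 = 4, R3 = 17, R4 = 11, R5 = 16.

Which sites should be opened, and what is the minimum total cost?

Open Blue only; minimum total cost 415.

For any fixed open set, each market goes to its cheapest open site; total = fixed + service.
{Blue}: R1→Blue 4·6=24, R2→Blue 6·4=24, R3→Blue 2·17=34, R4→Blue 10·11=110, R5→Blue 3·16=48. Service 240; fixed 175; total 415.
{Red, Blue}: R1→Red 3·6=18, R2→Red 6·4=24, R3→Blue 2·17=34, R4→Red 7·11=77, R5→Blue 3·16=48. Service 201; fixed 315; total 516.
{Blue, Green}: service 240 + fixed 312 = 552
{Red, Blue, Green}: service 201 + fixed 452 = 653
(All 7 nonempty subsets were checked; Blue only is lowest.)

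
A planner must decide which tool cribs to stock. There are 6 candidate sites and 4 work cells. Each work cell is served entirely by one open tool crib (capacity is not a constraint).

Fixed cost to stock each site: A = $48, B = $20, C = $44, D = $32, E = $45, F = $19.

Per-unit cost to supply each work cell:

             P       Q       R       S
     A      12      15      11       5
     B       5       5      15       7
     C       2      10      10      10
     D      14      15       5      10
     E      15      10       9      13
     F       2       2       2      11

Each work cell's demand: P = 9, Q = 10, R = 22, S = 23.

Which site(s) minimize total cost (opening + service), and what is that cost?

Open A and F; minimum total cost 264.

For any fixed open set, each work cell goes to its cheapest open site; total = fixed + service.
{A, F}: P→F 2·9=18, Q→F 2·10=20, R→F 2·22=44, S→A 5·23=115. Service 197; fixed 67; total 264.
{B, F}: P→F 2·9=18, Q→F 2·10=20, R→F 2·22=44, S→B 7·23=161. Service 243; fixed 39; total 282.
{A, B, F}: service 197 + fixed 87 = 284
{A, B, C, D, E, F}: P→C 2·9=18, Q→F 2·10=20, R→F 2·22=44, S→A 5·23=115. Service 197; fixed 208; total 405.
No other subset beats 264.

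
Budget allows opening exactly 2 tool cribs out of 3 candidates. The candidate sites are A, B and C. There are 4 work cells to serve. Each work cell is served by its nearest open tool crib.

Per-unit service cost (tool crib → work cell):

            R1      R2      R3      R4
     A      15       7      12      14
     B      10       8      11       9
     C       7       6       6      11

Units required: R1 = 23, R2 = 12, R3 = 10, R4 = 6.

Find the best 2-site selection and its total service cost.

Choose B and C; total service cost 347.

With exactly 2 open, each work cell uses its cheapest among the chosen.
{B, C}: R1→C 7·23=161, R2→C 6·12=72, R3→C 6·10=60, R4→B 9·6=54. Service cost 347.
{A, C}: service cost 359
{A, B}: service cost 478
Among all 3 size-2 choices, {B, C} is lowest.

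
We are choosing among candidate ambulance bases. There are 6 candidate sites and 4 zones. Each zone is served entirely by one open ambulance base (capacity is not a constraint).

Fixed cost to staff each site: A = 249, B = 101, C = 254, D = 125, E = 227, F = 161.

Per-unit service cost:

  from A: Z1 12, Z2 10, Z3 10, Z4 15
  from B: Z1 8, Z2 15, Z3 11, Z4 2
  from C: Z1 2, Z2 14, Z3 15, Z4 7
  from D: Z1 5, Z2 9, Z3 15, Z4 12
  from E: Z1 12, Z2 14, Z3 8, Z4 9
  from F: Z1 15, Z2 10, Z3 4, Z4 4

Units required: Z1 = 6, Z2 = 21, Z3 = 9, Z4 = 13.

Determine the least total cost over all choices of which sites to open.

Minimum total cost: 549

For any fixed open set, each zone goes to its cheapest open site; total = fixed + service.
{F}: Z1→F 15·6=90, Z2→F 10·21=210, Z3→F 4·9=36, Z4→F 4·13=52. Service 388; fixed 161; total 549.
{B, D}: service 344 + fixed 226 = 570
{B, F}: service 320 + fixed 262 = 582
{A, B, C, D, E, F}: Z1→C 2·6=12, Z2→D 9·21=189, Z3→F 4·9=36, Z4→B 2·13=26. Service 263; fixed 1117; total 1380.
No other subset beats 549.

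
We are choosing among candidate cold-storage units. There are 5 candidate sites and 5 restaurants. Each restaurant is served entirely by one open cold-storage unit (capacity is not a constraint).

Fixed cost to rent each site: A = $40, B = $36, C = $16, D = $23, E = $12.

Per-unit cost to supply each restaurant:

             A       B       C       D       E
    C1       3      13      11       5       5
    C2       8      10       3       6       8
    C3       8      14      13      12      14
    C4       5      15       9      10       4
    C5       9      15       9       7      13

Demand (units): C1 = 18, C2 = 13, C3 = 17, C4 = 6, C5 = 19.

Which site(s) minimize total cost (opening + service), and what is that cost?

Open A, C and D; minimum total cost 471.

For any fixed open set, each restaurant goes to its cheapest open site; total = fixed + service.
{A, C, D}: C1→A 3·18=54, C2→C 3·13=39, C3→A 8·17=136, C4→A 5·6=30, C5→D 7·19=133. Service 392; fixed 79; total 471.
{A, C, D, E}: service 386 + fixed 91 = 477
{A, C}: C1→A 3·18=54, C2→C 3·13=39, C3→A 8·17=136, C4→A 5·6=30, C5→A 9·19=171. Service 430; fixed 56; total 486.
{A, B, C, D, E}: service 386 + fixed 127 = 513
No other subset beats 471.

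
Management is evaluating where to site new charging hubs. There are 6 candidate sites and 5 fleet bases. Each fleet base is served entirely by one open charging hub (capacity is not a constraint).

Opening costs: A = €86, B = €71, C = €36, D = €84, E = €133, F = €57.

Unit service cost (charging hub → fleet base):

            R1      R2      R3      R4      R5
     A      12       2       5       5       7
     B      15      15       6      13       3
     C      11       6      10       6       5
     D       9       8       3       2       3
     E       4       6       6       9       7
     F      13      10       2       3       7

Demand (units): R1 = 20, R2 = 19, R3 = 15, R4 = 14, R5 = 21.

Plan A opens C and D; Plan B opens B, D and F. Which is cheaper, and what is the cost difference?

Plan A is cheaper by 115.

Plan A: {C, D}: R1→D 9·20=180, R2→C 6·19=114, R3→D 3·15=45, R4→D 2·14=28, R5→D 3·21=63. Service 430; fixed 120; total 550.
Plan B: {B, D, F}: R1→D 9·20=180, R2→D 8·19=152, R3→F 2·15=30, R4→D 2·14=28, R5→B 3·21=63. Service 453; fixed 212; total 665.
Difference: |550 − 665| = 115.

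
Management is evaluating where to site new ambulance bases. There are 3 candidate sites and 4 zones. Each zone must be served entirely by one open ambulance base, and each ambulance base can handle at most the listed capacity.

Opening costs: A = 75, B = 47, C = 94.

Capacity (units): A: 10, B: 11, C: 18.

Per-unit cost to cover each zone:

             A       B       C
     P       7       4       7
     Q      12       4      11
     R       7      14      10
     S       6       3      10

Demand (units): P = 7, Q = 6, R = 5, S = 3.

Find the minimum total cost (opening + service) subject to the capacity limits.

Minimum total cost: 273

Open {B, C}: P→C 7·7=49, Q→B 4·6=24, R→C 10·5=50, S→B 3·3=9.
Loads: B carries 9/11, C carries 12/18. Service 132; fixed 141; total 273.
Next best feasible plan costs 283.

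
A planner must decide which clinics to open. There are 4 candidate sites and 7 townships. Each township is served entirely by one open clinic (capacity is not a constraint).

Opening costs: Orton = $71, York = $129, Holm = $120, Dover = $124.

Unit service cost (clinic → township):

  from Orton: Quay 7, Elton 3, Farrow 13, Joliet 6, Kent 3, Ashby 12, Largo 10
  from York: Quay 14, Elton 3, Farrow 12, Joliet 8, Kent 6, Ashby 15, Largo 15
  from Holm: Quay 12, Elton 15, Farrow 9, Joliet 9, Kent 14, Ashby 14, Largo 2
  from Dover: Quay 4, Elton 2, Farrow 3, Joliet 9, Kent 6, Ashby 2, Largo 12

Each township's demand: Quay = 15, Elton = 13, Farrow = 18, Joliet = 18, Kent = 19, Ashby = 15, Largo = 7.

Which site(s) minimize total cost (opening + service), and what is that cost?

Open Orton and Dover; minimum total cost 600.

For any fixed open set, each township goes to its cheapest open site; total = fixed + service.
{Orton, Dover}: Quay→Dover 4·15=60, Elton→Dover 2·13=26, Farrow→Dover 3·18=54, Joliet→Orton 6·18=108, Kent→Orton 3·19=57, Ashby→Dover 2·15=30, Largo→Orton 10·7=70. Service 405; fixed 195; total 600.
{Dover}: Quay→Dover 4·15=60, Elton→Dover 2·13=26, Farrow→Dover 3·18=54, Joliet→Dover 9·18=162, Kent→Dover 6·19=114, Ashby→Dover 2·15=30, Largo→Dover 12·7=84. Service 530; fixed 124; total 654.
{Orton, Holm, Dover}: service 349 + fixed 315 = 664
{Orton, York, Holm, Dover}: service 349 + fixed 444 = 793
No other subset beats 600.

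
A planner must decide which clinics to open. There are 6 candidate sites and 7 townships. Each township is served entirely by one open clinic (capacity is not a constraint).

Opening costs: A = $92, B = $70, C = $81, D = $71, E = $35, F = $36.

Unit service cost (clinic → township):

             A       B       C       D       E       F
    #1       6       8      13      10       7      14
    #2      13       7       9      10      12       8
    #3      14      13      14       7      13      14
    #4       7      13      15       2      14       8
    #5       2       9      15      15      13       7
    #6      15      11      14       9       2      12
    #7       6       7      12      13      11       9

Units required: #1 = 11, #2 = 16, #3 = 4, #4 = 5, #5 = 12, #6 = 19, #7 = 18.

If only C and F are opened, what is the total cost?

Each township is assigned to its cheapest site among the open ones.
{C, F}: #1→C 13·11=143, #2→F 8·16=128, #3→C 14·4=56, #4→F 8·5=40, #5→F 7·12=84, #6→F 12·19=228, #7→F 9·18=162. Service 841; fixed 117; total 958.

Total cost: 958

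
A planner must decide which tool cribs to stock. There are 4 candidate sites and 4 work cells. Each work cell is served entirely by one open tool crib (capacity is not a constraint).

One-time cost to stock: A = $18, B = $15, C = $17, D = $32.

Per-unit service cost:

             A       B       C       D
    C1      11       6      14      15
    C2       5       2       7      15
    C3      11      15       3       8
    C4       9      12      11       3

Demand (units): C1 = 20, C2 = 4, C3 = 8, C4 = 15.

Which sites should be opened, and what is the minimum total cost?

Open B, C and D; minimum total cost 261.

For any fixed open set, each work cell goes to its cheapest open site; total = fixed + service.
{B, C, D}: C1→B 6·20=120, C2→B 2·4=8, C3→C 3·8=24, C4→D 3·15=45. Service 197; fixed 64; total 261.
{A, B, C, D}: service 197 + fixed 82 = 279
{B, D}: service 237 + fixed 47 = 284
{B}: service 428 + fixed 15 = 443
No other subset beats 261.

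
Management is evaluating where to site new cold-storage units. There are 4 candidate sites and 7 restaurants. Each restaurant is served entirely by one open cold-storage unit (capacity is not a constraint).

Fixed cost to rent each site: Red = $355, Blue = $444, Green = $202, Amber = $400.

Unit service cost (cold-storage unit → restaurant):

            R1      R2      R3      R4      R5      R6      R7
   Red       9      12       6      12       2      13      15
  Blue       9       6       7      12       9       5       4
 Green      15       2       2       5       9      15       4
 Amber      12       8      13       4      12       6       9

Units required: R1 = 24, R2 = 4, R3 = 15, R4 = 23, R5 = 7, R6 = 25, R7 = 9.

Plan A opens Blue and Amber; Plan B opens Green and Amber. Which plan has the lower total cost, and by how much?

Plan A: {Blue, Amber}: R1→Blue 9·24=216, R2→Blue 6·4=24, R3→Blue 7·15=105, R4→Amber 4·23=92, R5→Blue 9·7=63, R6→Blue 5·25=125, R7→Blue 4·9=36. Service 661; fixed 844; total 1505.
Plan B: {Green, Amber}: R1→Amber 12·24=288, R2→Green 2·4=8, R3→Green 2·15=30, R4→Amber 4·23=92, R5→Green 9·7=63, R6→Amber 6·25=150, R7→Green 4·9=36. Service 667; fixed 602; total 1269.
Difference: |1505 − 1269| = 236.

Plan B is cheaper by 236.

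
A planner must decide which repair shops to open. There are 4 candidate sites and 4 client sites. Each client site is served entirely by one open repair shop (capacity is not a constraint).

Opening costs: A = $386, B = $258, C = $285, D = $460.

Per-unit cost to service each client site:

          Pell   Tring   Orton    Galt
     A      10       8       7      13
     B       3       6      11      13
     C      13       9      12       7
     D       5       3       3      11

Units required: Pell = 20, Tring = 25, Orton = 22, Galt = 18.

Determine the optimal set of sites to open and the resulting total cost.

Open D only; minimum total cost 899.

For any fixed open set, each client site goes to its cheapest open site; total = fixed + service.
{D}: Pell→D 5·20=100, Tring→D 3·25=75, Orton→D 3·22=66, Galt→D 11·18=198. Service 439; fixed 460; total 899.
{B}: Pell→B 3·20=60, Tring→B 6·25=150, Orton→B 11·22=242, Galt→B 13·18=234. Service 686; fixed 258; total 944.
{C, D}: Pell→D 5·20=100, Tring→D 3·25=75, Orton→D 3·22=66, Galt→C 7·18=126. Service 367; fixed 745; total 1112.
{A, B, C, D}: Pell→B 3·20=60, Tring→D 3·25=75, Orton→D 3·22=66, Galt→C 7·18=126. Service 327; fixed 1389; total 1716.
(All 15 nonempty subsets were checked; D only is lowest.)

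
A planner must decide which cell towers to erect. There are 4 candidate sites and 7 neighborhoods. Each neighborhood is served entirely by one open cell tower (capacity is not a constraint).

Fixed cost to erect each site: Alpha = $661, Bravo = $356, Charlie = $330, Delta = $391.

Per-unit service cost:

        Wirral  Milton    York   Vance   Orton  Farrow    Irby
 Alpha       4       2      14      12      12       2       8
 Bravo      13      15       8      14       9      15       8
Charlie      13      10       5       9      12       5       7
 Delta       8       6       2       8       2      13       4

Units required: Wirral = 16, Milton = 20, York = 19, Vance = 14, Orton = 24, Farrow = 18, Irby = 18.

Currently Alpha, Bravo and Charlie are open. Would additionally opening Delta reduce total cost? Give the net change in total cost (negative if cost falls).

Current service cost with {Alpha, Bravo, Charlie}: 703.
Adding Delta: each neighborhood re-picks its cheapest; new service cost 410, saving 293.
Extra fixed cost: 391. Net change = 391 − 293 = 98.
(Totals: 2050 → 2148.)

No — net change +98 (cost rises by 98).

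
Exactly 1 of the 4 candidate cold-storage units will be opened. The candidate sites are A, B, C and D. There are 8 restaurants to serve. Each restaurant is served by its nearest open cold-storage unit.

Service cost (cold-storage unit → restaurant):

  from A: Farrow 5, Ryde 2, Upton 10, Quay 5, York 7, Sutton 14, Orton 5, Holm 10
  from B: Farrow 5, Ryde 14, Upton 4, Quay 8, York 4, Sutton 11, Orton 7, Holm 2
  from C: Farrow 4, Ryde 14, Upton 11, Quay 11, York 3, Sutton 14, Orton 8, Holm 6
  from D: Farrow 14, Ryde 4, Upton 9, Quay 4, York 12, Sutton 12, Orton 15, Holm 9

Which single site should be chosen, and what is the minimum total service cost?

Choose B only; total service cost 55.

With exactly 1 open, each restaurant uses its cheapest among the chosen.
{B}: Farrow→B 5, Ryde→B 14, Upton→B 4, Quay→B 8, York→B 4, Sutton→B 11, Orton→B 7, Holm→B 2. Service cost 55.
{A}: service cost 58
{C}: service cost 71
Among all 4 size-1 choices, {B} is lowest.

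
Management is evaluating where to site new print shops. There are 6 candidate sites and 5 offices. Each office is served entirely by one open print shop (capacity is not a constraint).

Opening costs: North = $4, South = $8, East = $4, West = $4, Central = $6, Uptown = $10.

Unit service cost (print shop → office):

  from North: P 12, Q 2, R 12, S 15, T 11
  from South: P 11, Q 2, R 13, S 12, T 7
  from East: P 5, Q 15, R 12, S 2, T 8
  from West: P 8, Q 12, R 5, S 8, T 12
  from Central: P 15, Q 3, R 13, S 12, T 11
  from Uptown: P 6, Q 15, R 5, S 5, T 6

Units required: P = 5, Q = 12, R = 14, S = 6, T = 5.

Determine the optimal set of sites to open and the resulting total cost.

Open North, East and Uptown; minimum total cost 179.

For any fixed open set, each office goes to its cheapest open site; total = fixed + service.
{North, East, Uptown}: P→East 5·5=25, Q→North 2·12=24, R→Uptown 5·14=70, S→East 2·6=12, T→Uptown 6·5=30. Service 161; fixed 18; total 179.
{South, East, West}: P→East 5·5=25, Q→South 2·12=24, R→West 5·14=70, S→East 2·6=12, T→South 7·5=35. Service 166; fixed 16; total 182.
{North, East, West}: service 171 + fixed 12 = 183
{North, South, East, West, Central, Uptown}: service 161 + fixed 36 = 197
No other subset beats 179.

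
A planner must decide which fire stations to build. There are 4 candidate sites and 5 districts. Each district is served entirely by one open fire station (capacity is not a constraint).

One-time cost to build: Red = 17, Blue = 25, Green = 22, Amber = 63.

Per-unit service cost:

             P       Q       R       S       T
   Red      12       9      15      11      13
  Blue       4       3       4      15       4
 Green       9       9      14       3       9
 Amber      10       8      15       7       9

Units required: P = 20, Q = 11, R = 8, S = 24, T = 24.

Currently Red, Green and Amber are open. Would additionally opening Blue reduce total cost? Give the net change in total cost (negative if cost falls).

Current service cost with {Red, Green, Amber}: 668.
Adding Blue: each district re-picks its cheapest; new service cost 313, saving 355.
Extra fixed cost: 25. Net change = 25 − 355 = -330.
(Totals: 770 → 440.)

Yes — net change −330 (cost falls by 330).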